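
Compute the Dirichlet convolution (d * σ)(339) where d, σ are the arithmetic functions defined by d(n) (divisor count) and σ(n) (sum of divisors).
(d * σ)(339) = 696

Divisors of 339: [1, 3, 113, 339]. For each d | 339:
  d = 1: d(1) · σ(339/1) = 1 · 456 = 456
  d = 3: d(3) · σ(339/3) = 2 · 114 = 228
  d = 113: d(113) · σ(339/113) = 2 · 4 = 8
  d = 339: d(339) · σ(339/339) = 4 · 1 = 4
Summing: (d * σ)(339) = 456 + 228 + 8 + 4 = 696.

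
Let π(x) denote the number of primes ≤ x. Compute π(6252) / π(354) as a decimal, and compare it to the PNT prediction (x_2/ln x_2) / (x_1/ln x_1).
π(6252)/π(354) = 812/71 ≈ 11.4366;  PNT prediction ≈ 11.8593.

π(354) = 71 and π(6252) = 812, so π(6252)/π(354) ≈ 11.4366. The PNT-predicted ratio is (6252/ln(6252)) / (354/ln(354)) ≈ 11.8593. The two agree to within a few percent, as expected.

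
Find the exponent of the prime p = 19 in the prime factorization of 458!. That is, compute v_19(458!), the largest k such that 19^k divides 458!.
v_19(458!) = 25

Legendre's formula: v_p(n!) = Σ_{k ≥ 1} ⌊n / p^k⌋. For p = 19, n = 458, the terms are:
  ⌊458/19^1⌋ = ⌊458/19⌋ = 24
  ⌊458/19^2⌋ = ⌊458/361⌋ = 1
(the next term ⌊458/19^3⌋ = 0, terminating the sum). Summing: v_19(458!) = 24 + 1 = 25.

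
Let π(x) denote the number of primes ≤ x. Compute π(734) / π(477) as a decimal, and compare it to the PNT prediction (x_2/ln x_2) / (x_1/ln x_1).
π(734)/π(477) = 130/91 ≈ 1.4286;  PNT prediction ≈ 1.4383.

π(477) = 91 and π(734) = 130, so π(734)/π(477) ≈ 1.4286. The PNT-predicted ratio is (734/ln(734)) / (477/ln(477)) ≈ 1.4383. The two agree to within a few percent, as expected.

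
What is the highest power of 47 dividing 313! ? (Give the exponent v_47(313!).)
v_47(313!) = 6

Legendre's formula: v_p(n!) = Σ_{k ≥ 1} ⌊n / p^k⌋. For p = 47, n = 313, the terms are:
  ⌊313/47^1⌋ = ⌊313/47⌋ = 6
(the next term ⌊313/47^2⌋ = 0, terminating the sum). Summing: v_47(313!) = 6 = 6.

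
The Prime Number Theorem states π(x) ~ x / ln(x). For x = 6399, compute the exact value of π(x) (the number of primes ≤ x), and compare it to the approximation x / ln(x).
π(6399) = 834;  x/ln(x) ≈ 730.15;  relative error ≈ 12.45%.

Directly count primes up to 6399: π(6399) = 834. The PNT approximation gives 6399/ln(6399) ≈ 6399/8.76390 ≈ 730.15. Relative error (π(x) − x/ln(x)) / π(x) ≈ 12.45%; the approximation is known to undercount slightly (Li(x) is a better estimate).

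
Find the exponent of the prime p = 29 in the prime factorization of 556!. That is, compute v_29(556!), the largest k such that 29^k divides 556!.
v_29(556!) = 19

Legendre's formula: v_p(n!) = Σ_{k ≥ 1} ⌊n / p^k⌋. For p = 29, n = 556, the terms are:
  ⌊556/29^1⌋ = ⌊556/29⌋ = 19
(the next term ⌊556/29^2⌋ = 0, terminating the sum). Summing: v_29(556!) = 19 = 19.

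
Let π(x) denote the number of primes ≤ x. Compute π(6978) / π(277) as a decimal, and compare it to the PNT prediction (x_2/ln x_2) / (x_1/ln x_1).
π(6978)/π(277) = 897/59 ≈ 15.2034;  PNT prediction ≈ 16.0077.

π(277) = 59 and π(6978) = 897, so π(6978)/π(277) ≈ 15.2034. The PNT-predicted ratio is (6978/ln(6978)) / (277/ln(277)) ≈ 16.0077. The two agree to within a few percent, as expected.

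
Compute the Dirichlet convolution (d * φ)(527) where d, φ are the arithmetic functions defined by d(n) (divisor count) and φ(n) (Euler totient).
(d * φ)(527) = 576

Divisors of 527: [1, 17, 31, 527]. For each d | 527:
  d = 1: d(1) · φ(527/1) = 1 · 480 = 480
  d = 17: d(17) · φ(527/17) = 2 · 30 = 60
  d = 31: d(31) · φ(527/31) = 2 · 16 = 32
  d = 527: d(527) · φ(527/527) = 4 · 1 = 4
Summing: (d * φ)(527) = 480 + 60 + 32 + 4 = 576.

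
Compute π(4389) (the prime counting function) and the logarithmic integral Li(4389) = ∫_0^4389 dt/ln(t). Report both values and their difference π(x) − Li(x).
π(4389) = 597;  Li(4389) ≈ 612.00;  π(x) − Li(x) ≈ -15.00.

Direct count of primes ≤ 4389 gives π(4389) = 597. Numerical evaluation of the logarithmic integral gives Li(4389) ≈ 612.00. The difference π(x) − Li(x) ≈ -15.00 is typically negative for small/moderate x (Li(x) overestimates), though Littlewood's theorem shows this sign changes infinitely often.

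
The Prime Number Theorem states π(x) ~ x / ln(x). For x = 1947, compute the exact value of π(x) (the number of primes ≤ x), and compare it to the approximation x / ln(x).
π(1947) = 295;  x/ln(x) ≈ 257.06;  relative error ≈ 12.86%.

Directly count primes up to 1947: π(1947) = 295. The PNT approximation gives 1947/ln(1947) ≈ 1947/7.57405 ≈ 257.06. Relative error (π(x) − x/ln(x)) / π(x) ≈ 12.86%; the approximation is known to undercount slightly (Li(x) is a better estimate).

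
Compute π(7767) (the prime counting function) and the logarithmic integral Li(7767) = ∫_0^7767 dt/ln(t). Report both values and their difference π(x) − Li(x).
π(7767) = 985;  Li(7767) ≈ 1000.45;  π(x) − Li(x) ≈ -15.45.

Direct count of primes ≤ 7767 gives π(7767) = 985. Numerical evaluation of the logarithmic integral gives Li(7767) ≈ 1000.45. The difference π(x) − Li(x) ≈ -15.45 is typically negative for small/moderate x (Li(x) overestimates), though Littlewood's theorem shows this sign changes infinitely often.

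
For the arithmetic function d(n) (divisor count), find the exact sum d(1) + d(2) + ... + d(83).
Σ_{n ≤ 83} d(n) = 379

Compute d(n) for each 1 ≤ n ≤ 83: d(1) = 1, d(2) = 2, d(3) = 2, d(4) = 3, d(5) = 2, d(6) = 4, d(7) = 2, d(8) = 4, d(9) = 3, d(10) = 4, d(11) = 2, d(12) = 6, d(13) = 2, d(14) = 4, d(15) = 4, d(16) = 5, d(17) = 2, d(18) = 6, d(19) = 2, d(20) = 6, d(21) = 4, d(22) = 4, d(23) = 2, d(24) = 8, d(25) = 3, d(26) = 4, d(27) = 4, d(28) = 6, d(29) = 2, d(30) = 8, d(31) = 2, d(32) = 6, d(33) = 4, d(34) = 4, d(35) = 4, d(36) = 9, d(37) = 2, d(38) = 4, d(39) = 4, d(40) = 8, d(41) = 2, d(42) = 8, d(43) = 2, d(44) = 6, d(45) = 6, d(46) = 4, d(47) = 2, d(48) = 10, d(49) = 3, d(50) = 6, d(51) = 4, d(52) = 6, d(53) = 2, d(54) = 8, d(55) = 4, d(56) = 8, d(57) = 4, d(58) = 4, d(59) = 2, d(60) = 12, d(61) = 2, d(62) = 4, d(63) = 6, d(64) = 7, d(65) = 4, d(66) = 8, d(67) = 2, d(68) = 6, d(69) = 4, d(70) = 8, d(71) = 2, d(72) = 12, d(73) = 2, d(74) = 4, d(75) = 6, d(76) = 6, d(77) = 4, d(78) = 8, d(79) = 2, d(80) = 10, d(81) = 5, d(82) = 4, d(83) = 2. Summing all 83 values: 379. (Dirichlet's divisor formula: Σ_{n ≤ x} d(n) = x ln(x) + (2γ − 1) x + O(√x). For x = 83, the asymptotic estimate is ≈ 379.58.)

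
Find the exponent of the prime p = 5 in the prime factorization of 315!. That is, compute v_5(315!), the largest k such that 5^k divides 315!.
v_5(315!) = 77

Legendre's formula: v_p(n!) = Σ_{k ≥ 1} ⌊n / p^k⌋. For p = 5, n = 315, the terms are:
  ⌊315/5^1⌋ = ⌊315/5⌋ = 63
  ⌊315/5^2⌋ = ⌊315/25⌋ = 12
  ⌊315/5^3⌋ = ⌊315/125⌋ = 2
(the next term ⌊315/5^4⌋ = 0, terminating the sum). Summing: v_5(315!) = 63 + 12 + 2 = 77.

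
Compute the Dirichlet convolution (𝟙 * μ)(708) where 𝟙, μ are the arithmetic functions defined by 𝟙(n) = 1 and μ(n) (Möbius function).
(𝟙 * μ)(708) = 0

Divisors of 708: [1, 2, 3, 4, 6, 12, 59, 118, 177, 236, 354, 708]. For each d | 708:
  d = 1: 𝟙(1) · μ(708/1) = 1 · 0 = 0
  d = 2: 𝟙(2) · μ(708/2) = 1 · -1 = -1
  d = 3: 𝟙(3) · μ(708/3) = 1 · 0 = 0
  d = 4: 𝟙(4) · μ(708/4) = 1 · 1 = 1
  d = 6: 𝟙(6) · μ(708/6) = 1 · 1 = 1
  d = 12: 𝟙(12) · μ(708/12) = 1 · -1 = -1
  d = 59: 𝟙(59) · μ(708/59) = 1 · 0 = 0
  d = 118: 𝟙(118) · μ(708/118) = 1 · 1 = 1
  d = 177: 𝟙(177) · μ(708/177) = 1 · 0 = 0
  d = 236: 𝟙(236) · μ(708/236) = 1 · -1 = -1
  d = 354: 𝟙(354) · μ(708/354) = 1 · -1 = -1
  d = 708: 𝟙(708) · μ(708/708) = 1 · 1 = 1
Summing: (𝟙 * μ)(708) = 0 + -1 + 0 + 1 + 1 + -1 + 0 + 1 + 0 + -1 + -1 + 1 = 0.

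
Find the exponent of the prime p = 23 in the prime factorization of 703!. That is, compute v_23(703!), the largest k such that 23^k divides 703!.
v_23(703!) = 31

Legendre's formula: v_p(n!) = Σ_{k ≥ 1} ⌊n / p^k⌋. For p = 23, n = 703, the terms are:
  ⌊703/23^1⌋ = ⌊703/23⌋ = 30
  ⌊703/23^2⌋ = ⌊703/529⌋ = 1
(the next term ⌊703/23^3⌋ = 0, terminating the sum). Summing: v_23(703!) = 30 + 1 = 31.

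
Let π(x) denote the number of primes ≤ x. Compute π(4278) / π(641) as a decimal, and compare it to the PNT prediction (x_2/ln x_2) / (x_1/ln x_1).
π(4278)/π(641) = 587/116 ≈ 5.0603;  PNT prediction ≈ 5.1588.

π(641) = 116 and π(4278) = 587, so π(4278)/π(641) ≈ 5.0603. The PNT-predicted ratio is (4278/ln(4278)) / (641/ln(641)) ≈ 5.1588. The two agree to within a few percent, as expected.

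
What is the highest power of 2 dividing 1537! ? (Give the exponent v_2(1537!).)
v_2(1537!) = 1534

Legendre's formula: v_p(n!) = Σ_{k ≥ 1} ⌊n / p^k⌋. For p = 2, n = 1537, the terms are:
  ⌊1537/2^1⌋ = ⌊1537/2⌋ = 768
  ⌊1537/2^2⌋ = ⌊1537/4⌋ = 384
  ⌊1537/2^3⌋ = ⌊1537/8⌋ = 192
  ⌊1537/2^4⌋ = ⌊1537/16⌋ = 96
  ⌊1537/2^5⌋ = ⌊1537/32⌋ = 48
  ⌊1537/2^6⌋ = ⌊1537/64⌋ = 24
  ⌊1537/2^7⌋ = ⌊1537/128⌋ = 12
  ⌊1537/2^8⌋ = ⌊1537/256⌋ = 6
  ⌊1537/2^9⌋ = ⌊1537/512⌋ = 3
  ⌊1537/2^10⌋ = ⌊1537/1024⌋ = 1
(the next term ⌊1537/2^11⌋ = 0, terminating the sum). Summing: v_2(1537!) = 768 + 384 + 192 + 96 + 48 + 24 + 12 + 6 + 3 + 1 = 1534.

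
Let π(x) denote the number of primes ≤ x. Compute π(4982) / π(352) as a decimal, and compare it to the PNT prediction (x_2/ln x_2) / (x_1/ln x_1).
π(4982)/π(352) = 666/70 ≈ 9.5143;  PNT prediction ≈ 9.7480.

π(352) = 70 and π(4982) = 666, so π(4982)/π(352) ≈ 9.5143. The PNT-predicted ratio is (4982/ln(4982)) / (352/ln(352)) ≈ 9.7480. The two agree to within a few percent, as expected.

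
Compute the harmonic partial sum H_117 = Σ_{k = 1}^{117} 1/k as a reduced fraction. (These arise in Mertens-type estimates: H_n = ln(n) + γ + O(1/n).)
H_117 = 92871598140184128096692969865041386290666258684529/17379782769567790172972927968296006432665936992320

Direct summation: H_117 = 1 + 1/2 + ... + 1/117. The least common denominator is lcm(1, ..., 117) = 955888052326228459513511038256280353796626534577600; over this denominator the numerator is 955888052326228459513511038256280353796626534577600 + 477944026163114229756755519128140176898313267288800 + 318629350775409486504503679418760117932208844859200 + 238972013081557114878377759564070088449156633644400 + 191177610465245691902702207651256070759325306915520 + 159314675387704743252251839709380058966104422429600 + 136555436046604065644787291179468621970946647796800 + 119486006540778557439188879782035044224578316822200 + 106209783591803162168167893139586705977402948286400 + 95588805232622845951351103825628035379662653457760 + 86898913847838950864864639841480032163329684961600 + 79657337693852371626125919854690029483052211214800 + 73529850178940650731808541404329257984355887275200 + 68277718023302032822393645589734310985473323898400 + 63725870155081897300900735883752023586441768971840 + 59743003270389278719594439891017522112289158411100 + 56228708960366379971383002250369432576272149092800 + 53104891795901581084083946569793352988701474143200 + 50309897490854129448079528329277913357717186030400 + 47794402616311422975675551912814017689831326728880 + 45518478682201355214929097059822873990315549265600 + 43449456923919475432432319920740016081664842480800 + 41560350101140367804935262532881754512896805851200 + 39828668846926185813062959927345014741526105607400 + 38235522093049138380540441530251214151865061383104 + 36764925089470325365904270702164628992177943637600 + 35403261197267720722722631046528901992467649428800 + 34138859011651016411196822794867155492736661949200 + 32961656976766498603914173732975184613676777054400 + 31862935077540948650450367941876011793220884485920 + 30835098462136401919790678653428398509568597889600 + 29871501635194639359797219945508761056144579205550 + 28966304615946316954954879947160010721109894987200 + 28114354480183189985691501125184716288136074546400 + 27311087209320813128957458235893724394189329559360 + 26552445897950790542041973284896676494350737071600 + 25834812225033201608473271304223793345854771204800 + 25154948745427064724039764164638956678858593015200 + 24509950059646883577269513801443085994785295758400 + 23897201308155711487837775956407008844915663364440 + 23314342739664108768622220445275130580405525233600 + 22759239341100677607464548529911436995157774632800 + 22229954705261126965430489261773961716200617083200 + 21724728461959737716216159960370008040832421240400 + 21241956718360632433633578627917341195480589657280 + 20780175050570183902467631266440877256448402925600 + 20338043666515499138585341239495326676523968820800 + 19914334423463092906531479963672507370763052803700 + 19507919435229152234969613025638374567278092542400 + 19117761046524569190270220765125607075932530691552 + 18742902986788793323794334083456477525424049697600 + 18382462544735162682952135351082314496088971818800 + 18035623628796763387047378080307176486728802539200 + 17701630598633860361361315523264450996233824714400 + 17379782769567790172972927968296006432665936992320 + 17069429505825508205598411397433577746368330974600 + 16769965830284709816026509443092637785905728676800 + 16480828488383249301957086866487592306838388527200 + 16201492412308956940906966750106446674519093806400 + 15931467538770474325225183970938005896610442242960 + 15670295939774237041205098987807874652403713681600 + 15417549231068200959895339326714199254784298944800 + 15172826227400451738309699019940957996771849755200 + 14935750817597319679898609972754380528072289602775 + 14705970035788130146361708280865851596871177455040 + 14483152307973158477477439973580005360554947493600 + 14266985855615350141992702063526572444725769172800 + 14057177240091594992845750562592358144068037273200 + 13853450033713455934978420844293918170965601950400 + 13655543604660406564478729117946862197094664779680 + 13463212004594767035401563919102540194318683585600 + 13276222948975395271020986642448338247175368535800 + 13094356881181211774157685455565484298583925131200 + 12917406112516600804236635652111896672927385602400 + 12745174031016379460180147176750404717288353794368 + 12577474372713532362019882082319478339429296507600 + 12414130549691278694980662834497147451904240708800 + 12254975029823441788634756900721542997392647879200 + 12099848763623145057133051117168105744261095374400 + 11948600654077855743918887978203504422457831682220 + 11801087065755906907574210348842967330822549809600 + 11657171369832054384311110222637565290202762616800 + 11516723522002752524259169135617835587911163067200 + 11379619670550338803732274264955718497578887316400 + 11245741792073275994276600450073886515254429818560 + 11114977352630563482715244630886980858100308541600 + 10987218992255499534638057910991728204558925684800 + 10862364230979868858108079980185004020416210620200 + 10740315194676724264196753238834610716816028478400 + 10620978359180316216816789313958670597740294828640 + 10504264311277235818829791629189893997765126753600 + 10390087525285091951233815633220438628224201462800 + 10278366154045467306596892884476132836522865963200 + 10169021833257749569292670619747663338261984410400 + 10061979498170825889615905665855582671543437206080 + 9957167211731546453265739981836253685381526401850 + 9854516003363179994984649878930725296872438500800 + 9753959717614576117484806512819187283639046271200 + 9655434871982105651651626649053336907036631662400 + 9558880523262284595135110382562803537966265345776 + 9464238141843846133797138992636439146501252817600 + 9371451493394396661897167041728238762712024848800 + 9280466527439111257412728526760003434918704219200 + 9191231272367581341476067675541157248044485909400 + 9103695736440271042985819411964574798063109853120 + 9017811814398381693523689040153588243364401269600 + 8933533199310546350593561105198881811183425556800 + 8850815299316930180680657761632225498116912357200 + 8769615158956224399206523286754865631161711326400 + 8689891384783895086486463984148003216332968496160 + 8611604075011067202824423768074597781951590401600 + 8534714752912754102799205698716788873184165487300 + 8459186303771933270031071135011330564571916235200 + 8384982915142354908013254721546318892952864338400 + 8312070020228073560987052506576350902579361170240 + 8240414244191624650978543433243796153419194263600 + 8169983353215627859089837933814361998261765252800 = 5107937897710127045318113342577276245986644227649095, so H_117 = 5107937897710127045318113342577276245986644227649095/955888052326228459513511038256280353796626534577600; reducing by gcd(5107937897710127045318113342577276245986644227649095, 955888052326228459513511038256280353796626534577600) = 55 gives 92871598140184128096692969865041386290666258684529/17379782769567790172972927968296006432665936992320 ≈ 5.34366. (The PNT-adjacent estimate ln(117) + γ ≈ 5.33939 matches within O(1/n).)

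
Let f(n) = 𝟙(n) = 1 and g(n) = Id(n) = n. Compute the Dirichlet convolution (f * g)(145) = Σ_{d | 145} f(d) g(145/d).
(𝟙 * Id)(145) = 180

Divisors of 145: [1, 5, 29, 145]. For each d | 145:
  d = 1: 𝟙(1) · Id(145/1) = 1 · 145 = 145
  d = 5: 𝟙(5) · Id(145/5) = 1 · 29 = 29
  d = 29: 𝟙(29) · Id(145/29) = 1 · 5 = 5
  d = 145: 𝟙(145) · Id(145/145) = 1 · 1 = 1
Summing: (𝟙 * Id)(145) = 145 + 29 + 5 + 1 = 180.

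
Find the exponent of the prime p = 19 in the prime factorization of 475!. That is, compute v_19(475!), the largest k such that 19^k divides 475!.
v_19(475!) = 26

Legendre's formula: v_p(n!) = Σ_{k ≥ 1} ⌊n / p^k⌋. For p = 19, n = 475, the terms are:
  ⌊475/19^1⌋ = ⌊475/19⌋ = 25
  ⌊475/19^2⌋ = ⌊475/361⌋ = 1
(the next term ⌊475/19^3⌋ = 0, terminating the sum). Summing: v_19(475!) = 25 + 1 = 26.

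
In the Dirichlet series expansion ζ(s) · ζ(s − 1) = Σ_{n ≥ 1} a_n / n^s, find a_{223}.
σ(223) = 224

In the product (Σ m^0/m^s)(Σ k / k^s) = Σ (Σ_{d | n} d) / n^s, the coefficient of 1/n^s is σ(n) = Σ_{d | n} d. For n = 223, divisors are [1, 223]; summing: σ(223) = 224.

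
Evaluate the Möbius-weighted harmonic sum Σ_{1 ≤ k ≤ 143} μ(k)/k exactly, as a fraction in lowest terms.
Σ μ(k)/k = 10391887234035457572196499544638378349921869282953777/1669107775099865011251538855274990009561055775533405515

Values of μ(k) for 1 ≤ k ≤ 143: μ(1) = 1, μ(2) = -1, μ(3) = -1, μ(5) = -1, μ(6) = 1, μ(7) = -1, μ(10) = 1, μ(11) = -1, μ(13) = -1, μ(14) = 1, μ(15) = 1, μ(17) = -1, μ(19) = -1, μ(21) = 1, μ(22) = 1, μ(23) = -1, μ(26) = 1, μ(29) = -1, μ(30) = -1, μ(31) = -1, μ(33) = 1, μ(34) = 1, μ(35) = 1, μ(37) = -1, μ(38) = 1, μ(39) = 1, μ(41) = -1, μ(42) = -1, μ(43) = -1, μ(46) = 1, μ(47) = -1, μ(51) = 1, μ(53) = -1, μ(55) = 1, μ(57) = 1, μ(58) = 1, μ(59) = -1, μ(61) = -1, μ(62) = 1, μ(65) = 1, μ(66) = -1, μ(67) = -1, μ(69) = 1, μ(70) = -1, μ(71) = -1, μ(73) = -1, μ(74) = 1, μ(77) = 1, μ(78) = -1, μ(79) = -1, μ(82) = 1, μ(83) = -1, μ(85) = 1, μ(86) = 1, μ(87) = 1, μ(89) = -1, μ(91) = 1, μ(93) = 1, μ(94) = 1, μ(95) = 1, μ(97) = -1, μ(101) = -1, μ(102) = -1, μ(103) = -1, μ(105) = -1, μ(106) = 1, μ(107) = -1, μ(109) = -1, μ(110) = -1, μ(111) = 1, μ(113) = -1, μ(114) = -1, μ(115) = 1, μ(118) = 1, μ(119) = 1, μ(122) = 1, μ(123) = 1, μ(127) = -1, μ(129) = 1, μ(130) = -1, μ(131) = -1, μ(133) = 1, μ(134) = 1, μ(137) = -1, μ(138) = -1, μ(139) = -1, μ(141) = 1, μ(142) = 1, μ(143) = 1, with μ = 0 on non-squarefree integers. Summing μ(k)/k for k where μ(k) ≠ 0 gives 10391887234035457572196499544638378349921869282953777/1669107775099865011251538855274990009561055775533405515 ≈ 0.0062. (PNT ⟺ this sum → 0 as n → ∞.)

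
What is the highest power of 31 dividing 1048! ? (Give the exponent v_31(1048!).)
v_31(1048!) = 34

Legendre's formula: v_p(n!) = Σ_{k ≥ 1} ⌊n / p^k⌋. For p = 31, n = 1048, the terms are:
  ⌊1048/31^1⌋ = ⌊1048/31⌋ = 33
  ⌊1048/31^2⌋ = ⌊1048/961⌋ = 1
(the next term ⌊1048/31^3⌋ = 0, terminating the sum). Summing: v_31(1048!) = 33 + 1 = 34.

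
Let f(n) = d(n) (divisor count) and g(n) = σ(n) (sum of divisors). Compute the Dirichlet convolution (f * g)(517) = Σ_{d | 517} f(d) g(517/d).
(d * σ)(517) = 700

Divisors of 517: [1, 11, 47, 517]. For each d | 517:
  d = 1: d(1) · σ(517/1) = 1 · 576 = 576
  d = 11: d(11) · σ(517/11) = 2 · 48 = 96
  d = 47: d(47) · σ(517/47) = 2 · 12 = 24
  d = 517: d(517) · σ(517/517) = 4 · 1 = 4
Summing: (d * σ)(517) = 576 + 96 + 24 + 4 = 700.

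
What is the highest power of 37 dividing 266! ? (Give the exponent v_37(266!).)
v_37(266!) = 7

Legendre's formula: v_p(n!) = Σ_{k ≥ 1} ⌊n / p^k⌋. For p = 37, n = 266, the terms are:
  ⌊266/37^1⌋ = ⌊266/37⌋ = 7
(the next term ⌊266/37^2⌋ = 0, terminating the sum). Summing: v_37(266!) = 7 = 7.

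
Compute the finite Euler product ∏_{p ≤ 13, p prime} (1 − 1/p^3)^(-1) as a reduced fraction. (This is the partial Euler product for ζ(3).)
∏ = 39364325/32767248

The primes p ≤ 13 are [2, 3, 5, 7, 11, 13]. For each prime, (1 − 1/p^3)^(-1) = p^3 / (p^3 − 1). The product is (1 − 1/2^3)^(-1), (1 − 1/3^3)^(-1), (1 − 1/5^3)^(-1), (1 − 1/7^3)^(-1), (1 − 1/11^3)^(-1), (1 − 1/13^3)^(-1) = ∏ p^3 / (p^3 − 1) = 39364325/32767248.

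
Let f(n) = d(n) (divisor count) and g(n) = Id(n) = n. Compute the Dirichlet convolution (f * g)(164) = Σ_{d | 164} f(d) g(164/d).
(d * Id)(164) = 473

Divisors of 164: [1, 2, 4, 41, 82, 164]. For each d | 164:
  d = 1: d(1) · Id(164/1) = 1 · 164 = 164
  d = 2: d(2) · Id(164/2) = 2 · 82 = 164
  d = 4: d(4) · Id(164/4) = 3 · 41 = 123
  d = 41: d(41) · Id(164/41) = 2 · 4 = 8
  d = 82: d(82) · Id(164/82) = 4 · 2 = 8
  d = 164: d(164) · Id(164/164) = 6 · 1 = 6
Summing: (d * Id)(164) = 164 + 164 + 123 + 8 + 8 + 6 = 473.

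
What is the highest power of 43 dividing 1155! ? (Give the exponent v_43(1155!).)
v_43(1155!) = 26

Legendre's formula: v_p(n!) = Σ_{k ≥ 1} ⌊n / p^k⌋. For p = 43, n = 1155, the terms are:
  ⌊1155/43^1⌋ = ⌊1155/43⌋ = 26
(the next term ⌊1155/43^2⌋ = 0, terminating the sum). Summing: v_43(1155!) = 26 = 26.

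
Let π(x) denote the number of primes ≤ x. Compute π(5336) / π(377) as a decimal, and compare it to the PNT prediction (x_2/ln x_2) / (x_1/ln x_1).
π(5336)/π(377) = 706/74 ≈ 9.5405;  PNT prediction ≈ 9.7835.

π(377) = 74 and π(5336) = 706, so π(5336)/π(377) ≈ 9.5405. The PNT-predicted ratio is (5336/ln(5336)) / (377/ln(377)) ≈ 9.7835. The two agree to within a few percent, as expected.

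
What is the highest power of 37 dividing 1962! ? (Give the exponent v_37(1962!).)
v_37(1962!) = 54

Legendre's formula: v_p(n!) = Σ_{k ≥ 1} ⌊n / p^k⌋. For p = 37, n = 1962, the terms are:
  ⌊1962/37^1⌋ = ⌊1962/37⌋ = 53
  ⌊1962/37^2⌋ = ⌊1962/1369⌋ = 1
(the next term ⌊1962/37^3⌋ = 0, terminating the sum). Summing: v_37(1962!) = 53 + 1 = 54.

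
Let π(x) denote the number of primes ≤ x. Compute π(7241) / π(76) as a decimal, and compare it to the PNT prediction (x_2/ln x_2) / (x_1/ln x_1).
π(7241)/π(76) = 925/21 ≈ 44.0476;  PNT prediction ≈ 46.4265.

π(76) = 21 and π(7241) = 925, so π(7241)/π(76) ≈ 44.0476. The PNT-predicted ratio is (7241/ln(7241)) / (76/ln(76)) ≈ 46.4265. The two agree to within a few percent, as expected.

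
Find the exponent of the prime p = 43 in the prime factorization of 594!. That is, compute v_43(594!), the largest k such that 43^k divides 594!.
v_43(594!) = 13

Legendre's formula: v_p(n!) = Σ_{k ≥ 1} ⌊n / p^k⌋. For p = 43, n = 594, the terms are:
  ⌊594/43^1⌋ = ⌊594/43⌋ = 13
(the next term ⌊594/43^2⌋ = 0, terminating the sum). Summing: v_43(594!) = 13 = 13.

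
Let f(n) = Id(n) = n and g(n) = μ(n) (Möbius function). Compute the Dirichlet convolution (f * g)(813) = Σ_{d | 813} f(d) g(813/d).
(Id * μ)(813) = 540

Divisors of 813: [1, 3, 271, 813]. For each d | 813:
  d = 1: Id(1) · μ(813/1) = 1 · 1 = 1
  d = 3: Id(3) · μ(813/3) = 3 · -1 = -3
  d = 271: Id(271) · μ(813/271) = 271 · -1 = -271
  d = 813: Id(813) · μ(813/813) = 813 · 1 = 813
Summing: (Id * μ)(813) = 1 + -3 + -271 + 813 = 540.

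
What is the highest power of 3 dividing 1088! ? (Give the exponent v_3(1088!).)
v_3(1088!) = 540

Legendre's formula: v_p(n!) = Σ_{k ≥ 1} ⌊n / p^k⌋. For p = 3, n = 1088, the terms are:
  ⌊1088/3^1⌋ = ⌊1088/3⌋ = 362
  ⌊1088/3^2⌋ = ⌊1088/9⌋ = 120
  ⌊1088/3^3⌋ = ⌊1088/27⌋ = 40
  ⌊1088/3^4⌋ = ⌊1088/81⌋ = 13
  ⌊1088/3^5⌋ = ⌊1088/243⌋ = 4
  ⌊1088/3^6⌋ = ⌊1088/729⌋ = 1
(the next term ⌊1088/3^7⌋ = 0, terminating the sum). Summing: v_3(1088!) = 362 + 120 + 40 + 13 + 4 + 1 = 540.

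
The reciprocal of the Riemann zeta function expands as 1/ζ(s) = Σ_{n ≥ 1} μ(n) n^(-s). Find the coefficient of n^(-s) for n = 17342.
μ(17342) = 1

Factor n = 17342 = 2 · 13 · 23 · 29. μ(n) = 0 if any exponent ≥ 2 (not squarefree); otherwise μ(n) = (−1)^{ω(n)} where ω(n) is the number of distinct prime factors. Applying: μ(17342) = 1.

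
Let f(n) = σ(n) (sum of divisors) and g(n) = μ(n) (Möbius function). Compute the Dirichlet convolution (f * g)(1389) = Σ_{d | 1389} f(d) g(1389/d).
(σ * μ)(1389) = 1389

Divisors of 1389: [1, 3, 463, 1389]. For each d | 1389:
  d = 1: σ(1) · μ(1389/1) = 1 · 1 = 1
  d = 3: σ(3) · μ(1389/3) = 4 · -1 = -4
  d = 463: σ(463) · μ(1389/463) = 464 · -1 = -464
  d = 1389: σ(1389) · μ(1389/1389) = 1856 · 1 = 1856
Summing: (σ * μ)(1389) = 1 + -4 + -464 + 1856 = 1389.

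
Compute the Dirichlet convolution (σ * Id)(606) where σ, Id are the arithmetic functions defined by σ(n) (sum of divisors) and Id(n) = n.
(σ * Id)(606) = 7105

Divisors of 606: [1, 2, 3, 6, 101, 202, 303, 606]. For each d | 606:
  d = 1: σ(1) · Id(606/1) = 1 · 606 = 606
  d = 2: σ(2) · Id(606/2) = 3 · 303 = 909
  d = 3: σ(3) · Id(606/3) = 4 · 202 = 808
  d = 6: σ(6) · Id(606/6) = 12 · 101 = 1212
  d = 101: σ(101) · Id(606/101) = 102 · 6 = 612
  d = 202: σ(202) · Id(606/202) = 306 · 3 = 918
  d = 303: σ(303) · Id(606/303) = 408 · 2 = 816
  d = 606: σ(606) · Id(606/606) = 1224 · 1 = 1224
Summing: (σ * Id)(606) = 606 + 909 + 808 + 1212 + 612 + 918 + 816 + 1224 = 7105.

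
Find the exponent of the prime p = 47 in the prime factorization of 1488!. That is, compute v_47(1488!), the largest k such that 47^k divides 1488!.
v_47(1488!) = 31

Legendre's formula: v_p(n!) = Σ_{k ≥ 1} ⌊n / p^k⌋. For p = 47, n = 1488, the terms are:
  ⌊1488/47^1⌋ = ⌊1488/47⌋ = 31
(the next term ⌊1488/47^2⌋ = 0, terminating the sum). Summing: v_47(1488!) = 31 = 31.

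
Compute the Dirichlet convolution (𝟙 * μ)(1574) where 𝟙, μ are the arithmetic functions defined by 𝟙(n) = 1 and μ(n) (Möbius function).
(𝟙 * μ)(1574) = 0

Divisors of 1574: [1, 2, 787, 1574]. For each d | 1574:
  d = 1: 𝟙(1) · μ(1574/1) = 1 · 1 = 1
  d = 2: 𝟙(2) · μ(1574/2) = 1 · -1 = -1
  d = 787: 𝟙(787) · μ(1574/787) = 1 · -1 = -1
  d = 1574: 𝟙(1574) · μ(1574/1574) = 1 · 1 = 1
Summing: (𝟙 * μ)(1574) = 1 + -1 + -1 + 1 = 0.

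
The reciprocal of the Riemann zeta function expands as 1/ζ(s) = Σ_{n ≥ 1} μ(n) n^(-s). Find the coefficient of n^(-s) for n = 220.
μ(220) = 0

Factor n = 220 = 2^2 · 5 · 11. μ(n) = 0 if any exponent ≥ 2 (not squarefree); otherwise μ(n) = (−1)^{ω(n)} where ω(n) is the number of distinct prime factors. Applying: μ(220) = 0.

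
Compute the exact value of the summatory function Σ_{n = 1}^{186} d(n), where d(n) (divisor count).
Σ_{n ≤ 186} d(n) = 1005

Compute d(n) for each 1 ≤ n ≤ 186: d(1) = 1, d(2) = 2, d(3) = 2, d(4) = 3, d(5) = 2, d(6) = 4, d(7) = 2, d(8) = 4, d(9) = 3, d(10) = 4, d(11) = 2, d(12) = 6, d(13) = 2, d(14) = 4, d(15) = 4, d(16) = 5, d(17) = 2, d(18) = 6, d(19) = 2, d(20) = 6, d(21) = 4, d(22) = 4, d(23) = 2, d(24) = 8, d(25) = 3, d(26) = 4, d(27) = 4, d(28) = 6, d(29) = 2, d(30) = 8, d(31) = 2, d(32) = 6, d(33) = 4, d(34) = 4, d(35) = 4, d(36) = 9, d(37) = 2, d(38) = 4, d(39) = 4, d(40) = 8, d(41) = 2, d(42) = 8, d(43) = 2, d(44) = 6, d(45) = 6, d(46) = 4, d(47) = 2, d(48) = 10, d(49) = 3, d(50) = 6, d(51) = 4, d(52) = 6, d(53) = 2, d(54) = 8, d(55) = 4, d(56) = 8, d(57) = 4, d(58) = 4, d(59) = 2, d(60) = 12, d(61) = 2, d(62) = 4, d(63) = 6, d(64) = 7, d(65) = 4, d(66) = 8, d(67) = 2, d(68) = 6, d(69) = 4, d(70) = 8, d(71) = 2, d(72) = 12, d(73) = 2, d(74) = 4, d(75) = 6, d(76) = 6, d(77) = 4, d(78) = 8, d(79) = 2, d(80) = 10, d(81) = 5, d(82) = 4, d(83) = 2, d(84) = 12, d(85) = 4, d(86) = 4, d(87) = 4, d(88) = 8, d(89) = 2, d(90) = 12, d(91) = 4, d(92) = 6, d(93) = 4, d(94) = 4, d(95) = 4, d(96) = 12, d(97) = 2, d(98) = 6, d(99) = 6, d(100) = 9, d(101) = 2, d(102) = 8, d(103) = 2, d(104) = 8, d(105) = 8, d(106) = 4, d(107) = 2, d(108) = 12, d(109) = 2, d(110) = 8, d(111) = 4, d(112) = 10, d(113) = 2, d(114) = 8, d(115) = 4, d(116) = 6, d(117) = 6, d(118) = 4, d(119) = 4, d(120) = 16, d(121) = 3, d(122) = 4, d(123) = 4, d(124) = 6, d(125) = 4, d(126) = 12, d(127) = 2, d(128) = 8, d(129) = 4, d(130) = 8, d(131) = 2, d(132) = 12, d(133) = 4, d(134) = 4, d(135) = 8, d(136) = 8, d(137) = 2, d(138) = 8, d(139) = 2, d(140) = 12, d(141) = 4, d(142) = 4, d(143) = 4, d(144) = 15, d(145) = 4, d(146) = 4, d(147) = 6, d(148) = 6, d(149) = 2, d(150) = 12, d(151) = 2, d(152) = 8, d(153) = 6, d(154) = 8, d(155) = 4, d(156) = 12, d(157) = 2, d(158) = 4, d(159) = 4, d(160) = 12, d(161) = 4, d(162) = 10, d(163) = 2, d(164) = 6, d(165) = 8, d(166) = 4, d(167) = 2, d(168) = 16, d(169) = 3, d(170) = 8, d(171) = 6, d(172) = 6, d(173) = 2, d(174) = 8, d(175) = 6, d(176) = 10, d(177) = 4, d(178) = 4, d(179) = 2, d(180) = 18, d(181) = 2, d(182) = 8, d(183) = 4, d(184) = 8, d(185) = 4, d(186) = 8. Summing all 186 values: 1005. (Dirichlet's divisor formula: Σ_{n ≤ x} d(n) = x ln(x) + (2γ − 1) x + O(√x). For x = 186, the asymptotic estimate is ≈ 1000.71.)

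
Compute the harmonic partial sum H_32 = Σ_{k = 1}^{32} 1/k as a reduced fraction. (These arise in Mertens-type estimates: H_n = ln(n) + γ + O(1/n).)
H_32 = 586061125622639/144403552893600

Direct summation: H_32 = 1 + 1/2 + ... + 1/32. The least common denominator is lcm(1, ..., 32) = 144403552893600; over this denominator the numerator is 144403552893600 + 72201776446800 + 48134517631200 + 36100888223400 + 28880710578720 + 24067258815600 + 20629078984800 + 18050444111700 + 16044839210400 + 14440355289360 + 13127595717600 + 12033629407800 + 11107965607200 + 10314539492400 + 9626903526240 + 9025222055850 + 8494326640800 + 8022419605200 + 7600186994400 + 7220177644680 + 6876359661600 + 6563797858800 + 6278415343200 + 6016814703900 + 5776142115744 + 5553982803600 + 5348279736800 + 5157269746200 + 4979432858400 + 4813451763120 + 4658179125600 + 4512611027925 = 586061125622639, so H_32 = 586061125622639/144403552893600 (already in lowest terms) ≈ 4.05850. (The PNT-adjacent estimate ln(32) + γ ≈ 4.04295 matches within O(1/n).)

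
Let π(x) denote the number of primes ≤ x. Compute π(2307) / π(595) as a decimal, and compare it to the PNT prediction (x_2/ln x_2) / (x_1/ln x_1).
π(2307)/π(595) = 342/108 ≈ 3.1667;  PNT prediction ≈ 3.1988.

π(595) = 108 and π(2307) = 342, so π(2307)/π(595) ≈ 3.1667. The PNT-predicted ratio is (2307/ln(2307)) / (595/ln(595)) ≈ 3.1988. The two agree to within a few percent, as expected.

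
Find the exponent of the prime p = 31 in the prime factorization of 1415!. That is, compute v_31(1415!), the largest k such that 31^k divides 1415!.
v_31(1415!) = 46

Legendre's formula: v_p(n!) = Σ_{k ≥ 1} ⌊n / p^k⌋. For p = 31, n = 1415, the terms are:
  ⌊1415/31^1⌋ = ⌊1415/31⌋ = 45
  ⌊1415/31^2⌋ = ⌊1415/961⌋ = 1
(the next term ⌊1415/31^3⌋ = 0, terminating the sum). Summing: v_31(1415!) = 45 + 1 = 46.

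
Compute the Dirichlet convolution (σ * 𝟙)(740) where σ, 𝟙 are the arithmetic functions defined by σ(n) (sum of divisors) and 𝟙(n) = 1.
(σ * 𝟙)(740) = 3003

Divisors of 740: [1, 2, 4, 5, 10, 20, 37, 74, 148, 185, 370, 740]. For each d | 740:
  d = 1: σ(1) · 𝟙(740/1) = 1 · 1 = 1
  d = 2: σ(2) · 𝟙(740/2) = 3 · 1 = 3
  d = 4: σ(4) · 𝟙(740/4) = 7 · 1 = 7
  d = 5: σ(5) · 𝟙(740/5) = 6 · 1 = 6
  d = 10: σ(10) · 𝟙(740/10) = 18 · 1 = 18
  d = 20: σ(20) · 𝟙(740/20) = 42 · 1 = 42
  d = 37: σ(37) · 𝟙(740/37) = 38 · 1 = 38
  d = 74: σ(74) · 𝟙(740/74) = 114 · 1 = 114
  d = 148: σ(148) · 𝟙(740/148) = 266 · 1 = 266
  d = 185: σ(185) · 𝟙(740/185) = 228 · 1 = 228
  d = 370: σ(370) · 𝟙(740/370) = 684 · 1 = 684
  d = 740: σ(740) · 𝟙(740/740) = 1596 · 1 = 1596
Summing: (σ * 𝟙)(740) = 1 + 3 + 7 + 6 + 18 + 42 + 38 + 114 + 266 + 228 + 684 + 1596 = 3003.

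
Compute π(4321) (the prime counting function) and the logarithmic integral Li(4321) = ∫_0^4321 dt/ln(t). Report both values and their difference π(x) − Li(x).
π(4321) = 590;  Li(4321) ≈ 603.89;  π(x) − Li(x) ≈ -13.89.

Direct count of primes ≤ 4321 gives π(4321) = 590. Numerical evaluation of the logarithmic integral gives Li(4321) ≈ 603.89. The difference π(x) − Li(x) ≈ -13.89 is typically negative for small/moderate x (Li(x) overestimates), though Littlewood's theorem shows this sign changes infinitely often.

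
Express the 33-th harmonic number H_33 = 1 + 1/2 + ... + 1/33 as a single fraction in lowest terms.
H_33 = 53676090078349/13127595717600

Direct summation: H_33 = 1 + 1/2 + ... + 1/33. The least common denominator is lcm(1, ..., 33) = 144403552893600; over this denominator the numerator is 144403552893600 + 72201776446800 + 48134517631200 + 36100888223400 + 28880710578720 + 24067258815600 + 20629078984800 + 18050444111700 + 16044839210400 + 14440355289360 + 13127595717600 + 12033629407800 + 11107965607200 + 10314539492400 + 9626903526240 + 9025222055850 + 8494326640800 + 8022419605200 + 7600186994400 + 7220177644680 + 6876359661600 + 6563797858800 + 6278415343200 + 6016814703900 + 5776142115744 + 5553982803600 + 5348279736800 + 5157269746200 + 4979432858400 + 4813451763120 + 4658179125600 + 4512611027925 + 4375865239200 = 590436990861839, so H_33 = 590436990861839/144403552893600; reducing by gcd(590436990861839, 144403552893600) = 11 gives 53676090078349/13127595717600 ≈ 4.08880. (The PNT-adjacent estimate ln(33) + γ ≈ 4.07372 matches within O(1/n).)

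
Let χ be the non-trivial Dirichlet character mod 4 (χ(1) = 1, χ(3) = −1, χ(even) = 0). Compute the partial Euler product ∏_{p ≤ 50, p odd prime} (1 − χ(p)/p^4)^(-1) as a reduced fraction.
∏ = 424022009220093808147330044599350686845258380222853/428762185161728930691534489551822091105495385374720

The odd primes p ≤ 50 are [3, 5, 7, 11, 13, 17, 19, 23, 29, 31, 37, 41, 43, 47]. For each, χ(p) = 1 if p ≡ 1 mod 4, χ(p) = −1 if p ≡ 3 mod 4. Taking (1 − χ(p)/p^4)^(-1) = p^4/(p^4 − χ(p)): (1 − (-1)/3^4)^(-1) · (1 − (1)/5^4)^(-1) · (1 − (-1)/7^4)^(-1) · (1 − (-1)/11^4)^(-1) · (1 − (1)/13^4)^(-1) · (1 − (1)/17^4)^(-1) · (1 − (-1)/19^4)^(-1) · (1 − (-1)/23^4)^(-1) · (1 − (1)/29^4)^(-1) · (1 − (-1)/31^4)^(-1) · (1 − (1)/37^4)^(-1) · (1 − (1)/41^4)^(-1) · (1 − (-1)/43^4)^(-1) · (1 − (-1)/47^4)^(-1) = 424022009220093808147330044599350686845258380222853/428762185161728930691534489551822091105495385374720.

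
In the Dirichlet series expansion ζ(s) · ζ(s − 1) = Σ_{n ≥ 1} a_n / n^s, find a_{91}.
σ(91) = 112

In the product (Σ m^0/m^s)(Σ k / k^s) = Σ (Σ_{d | n} d) / n^s, the coefficient of 1/n^s is σ(n) = Σ_{d | n} d. For n = 91, divisors are [1, 7, 13, 91]; summing: σ(91) = 112.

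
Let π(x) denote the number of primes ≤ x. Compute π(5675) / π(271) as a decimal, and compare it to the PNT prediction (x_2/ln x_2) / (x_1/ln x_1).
π(5675)/π(271) = 747/58 ≈ 12.8793;  PNT prediction ≈ 13.5720.

π(271) = 58 and π(5675) = 747, so π(5675)/π(271) ≈ 12.8793. The PNT-predicted ratio is (5675/ln(5675)) / (271/ln(271)) ≈ 13.5720. The two agree to within a few percent, as expected.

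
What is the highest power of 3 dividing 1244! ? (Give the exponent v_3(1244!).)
v_3(1244!) = 619

Legendre's formula: v_p(n!) = Σ_{k ≥ 1} ⌊n / p^k⌋. For p = 3, n = 1244, the terms are:
  ⌊1244/3^1⌋ = ⌊1244/3⌋ = 414
  ⌊1244/3^2⌋ = ⌊1244/9⌋ = 138
  ⌊1244/3^3⌋ = ⌊1244/27⌋ = 46
  ⌊1244/3^4⌋ = ⌊1244/81⌋ = 15
  ⌊1244/3^5⌋ = ⌊1244/243⌋ = 5
  ⌊1244/3^6⌋ = ⌊1244/729⌋ = 1
(the next term ⌊1244/3^7⌋ = 0, terminating the sum). Summing: v_3(1244!) = 414 + 138 + 46 + 15 + 5 + 1 = 619.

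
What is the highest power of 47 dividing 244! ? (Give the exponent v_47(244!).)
v_47(244!) = 5

Legendre's formula: v_p(n!) = Σ_{k ≥ 1} ⌊n / p^k⌋. For p = 47, n = 244, the terms are:
  ⌊244/47^1⌋ = ⌊244/47⌋ = 5
(the next term ⌊244/47^2⌋ = 0, terminating the sum). Summing: v_47(244!) = 5 = 5.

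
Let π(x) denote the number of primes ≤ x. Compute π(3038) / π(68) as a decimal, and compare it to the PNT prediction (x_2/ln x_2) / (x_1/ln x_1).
π(3038)/π(68) = 435/19 ≈ 22.8947;  PNT prediction ≈ 23.5084.

π(68) = 19 and π(3038) = 435, so π(3038)/π(68) ≈ 22.8947. The PNT-predicted ratio is (3038/ln(3038)) / (68/ln(68)) ≈ 23.5084. The two agree to within a few percent, as expected.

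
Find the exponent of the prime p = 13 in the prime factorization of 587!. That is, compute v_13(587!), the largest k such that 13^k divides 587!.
v_13(587!) = 48

Legendre's formula: v_p(n!) = Σ_{k ≥ 1} ⌊n / p^k⌋. For p = 13, n = 587, the terms are:
  ⌊587/13^1⌋ = ⌊587/13⌋ = 45
  ⌊587/13^2⌋ = ⌊587/169⌋ = 3
(the next term ⌊587/13^3⌋ = 0, terminating the sum). Summing: v_13(587!) = 45 + 3 = 48.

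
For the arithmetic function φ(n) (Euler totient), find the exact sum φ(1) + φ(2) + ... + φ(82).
Σ_{n ≤ 82} φ(n) = 2060

Compute φ(n) for each 1 ≤ n ≤ 82: φ(1) = 1, φ(2) = 1, φ(3) = 2, φ(4) = 2, φ(5) = 4, φ(6) = 2, φ(7) = 6, φ(8) = 4, φ(9) = 6, φ(10) = 4, φ(11) = 10, φ(12) = 4, φ(13) = 12, φ(14) = 6, φ(15) = 8, φ(16) = 8, φ(17) = 16, φ(18) = 6, φ(19) = 18, φ(20) = 8, φ(21) = 12, φ(22) = 10, φ(23) = 22, φ(24) = 8, φ(25) = 20, φ(26) = 12, φ(27) = 18, φ(28) = 12, φ(29) = 28, φ(30) = 8, φ(31) = 30, φ(32) = 16, φ(33) = 20, φ(34) = 16, φ(35) = 24, φ(36) = 12, φ(37) = 36, φ(38) = 18, φ(39) = 24, φ(40) = 16, φ(41) = 40, φ(42) = 12, φ(43) = 42, φ(44) = 20, φ(45) = 24, φ(46) = 22, φ(47) = 46, φ(48) = 16, φ(49) = 42, φ(50) = 20, φ(51) = 32, φ(52) = 24, φ(53) = 52, φ(54) = 18, φ(55) = 40, φ(56) = 24, φ(57) = 36, φ(58) = 28, φ(59) = 58, φ(60) = 16, φ(61) = 60, φ(62) = 30, φ(63) = 36, φ(64) = 32, φ(65) = 48, φ(66) = 20, φ(67) = 66, φ(68) = 32, φ(69) = 44, φ(70) = 24, φ(71) = 70, φ(72) = 24, φ(73) = 72, φ(74) = 36, φ(75) = 40, φ(76) = 36, φ(77) = 60, φ(78) = 24, φ(79) = 78, φ(80) = 32, φ(81) = 54, φ(82) = 40. Summing all 82 values: 2060. (Average order: Σ_{n ≤ x} φ(n) ~ (3/π²) x². For x = 82, (3/π²)·82² ≈ 2043.85.)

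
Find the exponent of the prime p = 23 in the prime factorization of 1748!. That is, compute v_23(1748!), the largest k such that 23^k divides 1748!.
v_23(1748!) = 79

Legendre's formula: v_p(n!) = Σ_{k ≥ 1} ⌊n / p^k⌋. For p = 23, n = 1748, the terms are:
  ⌊1748/23^1⌋ = ⌊1748/23⌋ = 76
  ⌊1748/23^2⌋ = ⌊1748/529⌋ = 3
(the next term ⌊1748/23^3⌋ = 0, terminating the sum). Summing: v_23(1748!) = 76 + 3 = 79.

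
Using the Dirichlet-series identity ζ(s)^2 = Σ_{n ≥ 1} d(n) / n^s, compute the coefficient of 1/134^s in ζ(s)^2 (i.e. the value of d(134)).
d(134) = 4

ζ(s)^2 = (Σ 1/m^s)(Σ 1/k^s). The coefficient of 1/n^s in the product is the number of ordered pairs (m, k) with mk = n, which equals d(n). For n = 134, divisors are [1, 2, 67, 134], so d(134) = 4.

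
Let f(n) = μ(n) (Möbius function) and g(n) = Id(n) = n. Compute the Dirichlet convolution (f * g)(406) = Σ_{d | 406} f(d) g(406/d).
(μ * Id)(406) = 168

Divisors of 406: [1, 2, 7, 14, 29, 58, 203, 406]. For each d | 406:
  d = 1: μ(1) · Id(406/1) = 1 · 406 = 406
  d = 2: μ(2) · Id(406/2) = -1 · 203 = -203
  d = 7: μ(7) · Id(406/7) = -1 · 58 = -58
  d = 14: μ(14) · Id(406/14) = 1 · 29 = 29
  d = 29: μ(29) · Id(406/29) = -1 · 14 = -14
  d = 58: μ(58) · Id(406/58) = 1 · 7 = 7
  d = 203: μ(203) · Id(406/203) = 1 · 2 = 2
  d = 406: μ(406) · Id(406/406) = -1 · 1 = -1
Summing: (μ * Id)(406) = 406 + -203 + -58 + 29 + -14 + 7 + 2 + -1 = 168.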